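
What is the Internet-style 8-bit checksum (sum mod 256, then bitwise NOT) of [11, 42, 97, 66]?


Sum = 216 mod 256 = 216
Complement = 39

39


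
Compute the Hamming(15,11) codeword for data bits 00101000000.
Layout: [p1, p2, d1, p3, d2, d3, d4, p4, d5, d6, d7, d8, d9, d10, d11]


Parity bits: p1=1, p2=1, p3=1, p4=1

110101011000000


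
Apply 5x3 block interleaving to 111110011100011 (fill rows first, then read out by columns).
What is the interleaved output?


Matrix:
  111
  110
  011
  100
  011
Read columns: 110101110110101

110101110110101


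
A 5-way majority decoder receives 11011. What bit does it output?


Ones: 4 out of 5
Threshold: 3

1 (4/5 voted 1)


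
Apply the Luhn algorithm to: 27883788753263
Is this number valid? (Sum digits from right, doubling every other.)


Luhn sum = 78
78 mod 10 = 8

Invalid (Luhn sum mod 10 = 8)


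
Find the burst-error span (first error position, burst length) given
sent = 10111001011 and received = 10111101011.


XOR: 00000100000

Burst at position 5, length 1


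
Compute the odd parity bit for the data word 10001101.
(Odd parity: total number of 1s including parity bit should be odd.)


Number of 1s in data: 4
Parity bit: 1

1


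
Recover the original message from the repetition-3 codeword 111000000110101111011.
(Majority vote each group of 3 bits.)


Groups: 111, 000, 000, 110, 101, 111, 011
Majority votes: 1001111

1001111


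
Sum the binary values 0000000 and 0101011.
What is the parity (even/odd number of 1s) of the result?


0000000 = 0
0101011 = 43
Sum = 43 = 101011
1s count = 4

even parity (4 ones in 101011)


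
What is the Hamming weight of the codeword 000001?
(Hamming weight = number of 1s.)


Counting 1s in 000001

1


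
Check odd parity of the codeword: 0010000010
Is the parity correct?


Number of 1s: 2

No, parity error (2 ones)


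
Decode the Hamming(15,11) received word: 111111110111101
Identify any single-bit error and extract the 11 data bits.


Syndrome = 7: error at position 7

Data: 11100111101 (corrected bit 7)


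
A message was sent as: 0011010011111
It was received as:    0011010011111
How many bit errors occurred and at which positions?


XOR: 0000000000000

0 errors (received matches sent)


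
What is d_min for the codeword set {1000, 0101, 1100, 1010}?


Comparing all pairs, minimum distance: 1
Can detect 0 errors, correct 0 errors

1


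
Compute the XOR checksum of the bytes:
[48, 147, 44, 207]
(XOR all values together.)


XOR chain: 48 ^ 147 ^ 44 ^ 207 = 64

64


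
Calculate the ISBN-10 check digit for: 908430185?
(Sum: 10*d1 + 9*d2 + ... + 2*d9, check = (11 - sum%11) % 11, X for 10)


Weighted sum: 238
238 mod 11 = 7

Check digit: 4


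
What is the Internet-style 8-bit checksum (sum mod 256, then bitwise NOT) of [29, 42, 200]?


Sum = 271 mod 256 = 15
Complement = 240

240


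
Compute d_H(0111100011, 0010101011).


XOR: 0101001000
Count of 1s: 3

3


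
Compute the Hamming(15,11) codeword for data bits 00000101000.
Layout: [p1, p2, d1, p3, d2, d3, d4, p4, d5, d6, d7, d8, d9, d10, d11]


Parity bits: p1=0, p2=1, p3=1, p4=0

010100000101000


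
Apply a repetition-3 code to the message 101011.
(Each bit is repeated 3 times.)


Each bit -> 3 copies

111000111000111111


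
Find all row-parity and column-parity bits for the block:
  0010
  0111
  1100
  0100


Row parities: 1101
Column parities: 1101

Row P: 1101, Col P: 1101, Corner: 1


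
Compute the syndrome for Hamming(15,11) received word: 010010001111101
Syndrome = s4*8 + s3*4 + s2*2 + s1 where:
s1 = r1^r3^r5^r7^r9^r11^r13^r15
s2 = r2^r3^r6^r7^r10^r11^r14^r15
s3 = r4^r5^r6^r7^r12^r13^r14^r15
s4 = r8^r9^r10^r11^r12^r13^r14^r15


s1=1, s2=0, s3=0, s4=0

Syndrome = 1 (error at position 1)


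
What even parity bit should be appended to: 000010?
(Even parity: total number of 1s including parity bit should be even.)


Number of 1s in data: 1
Parity bit: 1

1


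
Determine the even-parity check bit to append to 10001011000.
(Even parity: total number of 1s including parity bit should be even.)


Number of 1s in data: 4
Parity bit: 0

0


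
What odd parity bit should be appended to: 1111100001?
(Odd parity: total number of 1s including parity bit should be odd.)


Number of 1s in data: 6
Parity bit: 1

1


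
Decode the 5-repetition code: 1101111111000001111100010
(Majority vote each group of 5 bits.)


Groups: 11011, 11111, 00000, 11111, 00010
Majority votes: 11010

11010


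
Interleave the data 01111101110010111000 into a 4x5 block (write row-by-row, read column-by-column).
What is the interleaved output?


Matrix:
  01111
  10111
  00101
  11000
Read columns: 01011001111011001110

01011001111011001110


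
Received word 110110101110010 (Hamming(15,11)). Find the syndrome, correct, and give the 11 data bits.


Syndrome = 3: error at position 3

Data: 11011110010 (corrected bit 3)


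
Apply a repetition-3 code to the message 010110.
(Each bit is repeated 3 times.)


Each bit -> 3 copies

000111000111111000


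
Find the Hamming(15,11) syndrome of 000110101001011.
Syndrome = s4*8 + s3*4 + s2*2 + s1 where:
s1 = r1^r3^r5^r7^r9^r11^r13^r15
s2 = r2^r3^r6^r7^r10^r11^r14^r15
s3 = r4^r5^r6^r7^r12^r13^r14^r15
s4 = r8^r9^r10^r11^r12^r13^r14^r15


s1=0, s2=1, s3=0, s4=0

Syndrome = 2 (error at position 2)


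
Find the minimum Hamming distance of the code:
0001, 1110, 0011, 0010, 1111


Comparing all pairs, minimum distance: 1
Can detect 0 errors, correct 0 errors

1


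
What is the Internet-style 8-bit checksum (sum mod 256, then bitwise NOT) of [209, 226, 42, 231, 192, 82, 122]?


Sum = 1104 mod 256 = 80
Complement = 175

175


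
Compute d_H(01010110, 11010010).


XOR: 10000100
Count of 1s: 2

2


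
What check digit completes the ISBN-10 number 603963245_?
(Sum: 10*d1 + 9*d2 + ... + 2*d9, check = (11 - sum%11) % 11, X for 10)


Weighted sum: 228
228 mod 11 = 8

Check digit: 3


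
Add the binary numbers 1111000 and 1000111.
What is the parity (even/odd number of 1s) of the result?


1111000 = 120
1000111 = 71
Sum = 191 = 10111111
1s count = 7

odd parity (7 ones in 10111111)


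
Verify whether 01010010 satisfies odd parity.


Number of 1s: 3

Yes, parity is correct (3 ones)


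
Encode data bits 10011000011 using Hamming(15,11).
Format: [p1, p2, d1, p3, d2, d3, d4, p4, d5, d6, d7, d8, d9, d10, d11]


Parity bits: p1=0, p2=0, p3=1, p4=1

001100111000011


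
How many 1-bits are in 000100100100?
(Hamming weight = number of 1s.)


Counting 1s in 000100100100

3


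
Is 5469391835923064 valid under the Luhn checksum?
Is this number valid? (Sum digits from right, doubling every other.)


Luhn sum = 77
77 mod 10 = 7

Invalid (Luhn sum mod 10 = 7)


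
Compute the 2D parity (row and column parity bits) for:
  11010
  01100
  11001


Row parities: 101
Column parities: 01111

Row P: 101, Col P: 01111, Corner: 0


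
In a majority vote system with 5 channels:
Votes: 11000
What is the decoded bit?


Ones: 2 out of 5
Threshold: 3

0 (2/5 voted 1)


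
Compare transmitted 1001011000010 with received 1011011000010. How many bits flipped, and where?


XOR: 0010000000000

1 error(s) at position(s): 2


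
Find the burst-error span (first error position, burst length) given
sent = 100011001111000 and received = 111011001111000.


XOR: 011000000000000

Burst at position 1, length 2


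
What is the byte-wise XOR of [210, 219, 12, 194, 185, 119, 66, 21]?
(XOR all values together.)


XOR chain: 210 ^ 219 ^ 12 ^ 194 ^ 185 ^ 119 ^ 66 ^ 21 = 94

94


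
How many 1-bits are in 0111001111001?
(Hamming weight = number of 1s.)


Counting 1s in 0111001111001

8


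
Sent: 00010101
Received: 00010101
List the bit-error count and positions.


XOR: 00000000

0 errors (received matches sent)


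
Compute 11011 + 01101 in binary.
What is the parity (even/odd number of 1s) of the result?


11011 = 27
01101 = 13
Sum = 40 = 101000
1s count = 2

even parity (2 ones in 101000)


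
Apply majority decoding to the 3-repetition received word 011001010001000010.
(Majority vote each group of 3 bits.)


Groups: 011, 001, 010, 001, 000, 010
Majority votes: 100000

100000


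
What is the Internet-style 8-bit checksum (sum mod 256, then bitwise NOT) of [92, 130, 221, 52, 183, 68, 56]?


Sum = 802 mod 256 = 34
Complement = 221

221


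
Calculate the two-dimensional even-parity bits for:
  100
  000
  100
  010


Row parities: 1011
Column parities: 010

Row P: 1011, Col P: 010, Corner: 1


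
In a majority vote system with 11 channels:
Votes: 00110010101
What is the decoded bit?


Ones: 5 out of 11
Threshold: 6

0 (5/11 voted 1)


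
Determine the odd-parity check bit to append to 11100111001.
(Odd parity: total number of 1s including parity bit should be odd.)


Number of 1s in data: 7
Parity bit: 0

0


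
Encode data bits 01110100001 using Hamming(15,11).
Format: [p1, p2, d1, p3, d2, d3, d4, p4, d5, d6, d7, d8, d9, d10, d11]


Parity bits: p1=1, p2=0, p3=0, p4=0

100011100100001


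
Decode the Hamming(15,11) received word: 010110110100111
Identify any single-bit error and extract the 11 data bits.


Syndrome = 10: error at position 10

Data: 01010000111 (corrected bit 10)


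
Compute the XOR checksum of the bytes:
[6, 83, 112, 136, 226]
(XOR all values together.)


XOR chain: 6 ^ 83 ^ 112 ^ 136 ^ 226 = 79

79


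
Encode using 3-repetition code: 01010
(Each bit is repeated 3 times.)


Each bit -> 3 copies

000111000111000


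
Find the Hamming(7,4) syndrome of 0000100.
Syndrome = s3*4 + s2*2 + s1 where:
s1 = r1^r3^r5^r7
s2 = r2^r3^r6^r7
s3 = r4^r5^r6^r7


s1=1, s2=0, s3=1

Syndrome = 5 (error at position 5)


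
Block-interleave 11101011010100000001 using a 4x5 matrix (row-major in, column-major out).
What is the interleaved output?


Matrix:
  11101
  01101
  01000
  00001
Read columns: 10001110110000001101

10001110110000001101


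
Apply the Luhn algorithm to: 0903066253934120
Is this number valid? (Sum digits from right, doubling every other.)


Luhn sum = 52
52 mod 10 = 2

Invalid (Luhn sum mod 10 = 2)


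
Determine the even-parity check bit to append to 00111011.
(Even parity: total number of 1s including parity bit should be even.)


Number of 1s in data: 5
Parity bit: 1

1


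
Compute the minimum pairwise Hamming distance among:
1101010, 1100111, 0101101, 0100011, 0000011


Comparing all pairs, minimum distance: 1
Can detect 0 errors, correct 0 errors

1


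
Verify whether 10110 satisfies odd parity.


Number of 1s: 3

Yes, parity is correct (3 ones)


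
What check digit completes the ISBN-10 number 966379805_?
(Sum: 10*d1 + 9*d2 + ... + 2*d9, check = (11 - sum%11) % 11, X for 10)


Weighted sum: 342
342 mod 11 = 1

Check digit: X


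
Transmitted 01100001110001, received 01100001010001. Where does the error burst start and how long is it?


XOR: 00000000100000

Burst at position 8, length 1


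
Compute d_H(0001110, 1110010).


XOR: 1111100
Count of 1s: 5

5


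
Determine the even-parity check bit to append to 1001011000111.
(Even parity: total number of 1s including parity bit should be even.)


Number of 1s in data: 7
Parity bit: 1

1


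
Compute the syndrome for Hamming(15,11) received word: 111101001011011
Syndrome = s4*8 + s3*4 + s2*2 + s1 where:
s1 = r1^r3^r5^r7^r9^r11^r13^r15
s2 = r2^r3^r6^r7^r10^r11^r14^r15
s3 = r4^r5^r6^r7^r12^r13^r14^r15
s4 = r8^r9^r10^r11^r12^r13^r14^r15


s1=1, s2=0, s3=1, s4=1

Syndrome = 13 (error at position 13)


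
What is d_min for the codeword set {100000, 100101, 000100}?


Comparing all pairs, minimum distance: 2
Can detect 1 errors, correct 0 errors

2


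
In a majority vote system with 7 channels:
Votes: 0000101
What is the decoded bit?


Ones: 2 out of 7
Threshold: 4

0 (2/7 voted 1)


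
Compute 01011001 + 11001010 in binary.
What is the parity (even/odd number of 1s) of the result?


01011001 = 89
11001010 = 202
Sum = 291 = 100100011
1s count = 4

even parity (4 ones in 100100011)


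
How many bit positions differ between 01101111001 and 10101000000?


XOR: 11000111001
Count of 1s: 6

6


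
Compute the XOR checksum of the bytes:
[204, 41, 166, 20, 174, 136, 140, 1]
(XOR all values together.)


XOR chain: 204 ^ 41 ^ 166 ^ 20 ^ 174 ^ 136 ^ 140 ^ 1 = 252

252


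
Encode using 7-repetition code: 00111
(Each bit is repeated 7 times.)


Each bit -> 7 copies

00000000000000111111111111111111111


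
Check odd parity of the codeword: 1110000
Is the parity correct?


Number of 1s: 3

Yes, parity is correct (3 ones)


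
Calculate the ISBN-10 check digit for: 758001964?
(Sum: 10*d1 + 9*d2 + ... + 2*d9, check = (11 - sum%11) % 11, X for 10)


Weighted sum: 246
246 mod 11 = 4

Check digit: 7


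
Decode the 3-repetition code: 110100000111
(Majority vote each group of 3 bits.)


Groups: 110, 100, 000, 111
Majority votes: 1001

1001


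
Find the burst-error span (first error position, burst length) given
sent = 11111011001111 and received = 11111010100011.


XOR: 00000001101100

Burst at position 7, length 5


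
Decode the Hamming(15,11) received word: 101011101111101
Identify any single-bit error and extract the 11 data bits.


Syndrome = 0: no error detected

Data: 11111111101 (no errors)


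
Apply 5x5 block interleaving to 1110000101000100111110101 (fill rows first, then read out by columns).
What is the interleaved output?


Matrix:
  11100
  00101
  00010
  01111
  10101
Read columns: 1000110010110110011001011

1000110010110110011001011


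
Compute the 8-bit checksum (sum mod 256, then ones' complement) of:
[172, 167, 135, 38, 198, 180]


Sum = 890 mod 256 = 122
Complement = 133

133


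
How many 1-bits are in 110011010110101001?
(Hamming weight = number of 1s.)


Counting 1s in 110011010110101001

10


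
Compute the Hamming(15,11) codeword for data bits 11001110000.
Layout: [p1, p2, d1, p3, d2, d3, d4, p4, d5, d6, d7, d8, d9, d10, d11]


Parity bits: p1=0, p2=1, p3=1, p4=1

011110011110000


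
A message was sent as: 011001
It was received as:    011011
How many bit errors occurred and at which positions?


XOR: 000010

1 error(s) at position(s): 4


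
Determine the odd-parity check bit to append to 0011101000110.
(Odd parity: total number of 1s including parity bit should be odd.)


Number of 1s in data: 6
Parity bit: 1

1


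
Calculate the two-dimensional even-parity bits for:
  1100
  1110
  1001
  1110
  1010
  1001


Row parities: 010100
Column parities: 0110

Row P: 010100, Col P: 0110, Corner: 0


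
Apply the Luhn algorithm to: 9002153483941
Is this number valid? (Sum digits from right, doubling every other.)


Luhn sum = 58
58 mod 10 = 8

Invalid (Luhn sum mod 10 = 8)


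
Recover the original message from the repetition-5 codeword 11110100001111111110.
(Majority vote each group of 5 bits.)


Groups: 11110, 10000, 11111, 11110
Majority votes: 1011

1011


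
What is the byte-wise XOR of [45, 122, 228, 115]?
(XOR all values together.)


XOR chain: 45 ^ 122 ^ 228 ^ 115 = 192

192


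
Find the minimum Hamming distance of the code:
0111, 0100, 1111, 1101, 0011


Comparing all pairs, minimum distance: 1
Can detect 0 errors, correct 0 errors

1


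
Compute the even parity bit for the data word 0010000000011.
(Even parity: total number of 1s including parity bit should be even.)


Number of 1s in data: 3
Parity bit: 1

1


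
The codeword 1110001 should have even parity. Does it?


Number of 1s: 4

Yes, parity is correct (4 ones)


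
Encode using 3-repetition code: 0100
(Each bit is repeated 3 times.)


Each bit -> 3 copies

000111000000


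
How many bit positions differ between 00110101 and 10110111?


XOR: 10000010
Count of 1s: 2

2


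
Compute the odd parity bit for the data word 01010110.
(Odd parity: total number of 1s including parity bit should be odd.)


Number of 1s in data: 4
Parity bit: 1

1


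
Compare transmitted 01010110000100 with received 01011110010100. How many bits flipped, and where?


XOR: 00001000010000

2 error(s) at position(s): 4, 9


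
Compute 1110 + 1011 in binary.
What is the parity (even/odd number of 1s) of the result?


1110 = 14
1011 = 11
Sum = 25 = 11001
1s count = 3

odd parity (3 ones in 11001)


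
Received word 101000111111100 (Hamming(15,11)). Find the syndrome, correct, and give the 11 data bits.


Syndrome = 4: error at position 4

Data: 10011111100 (corrected bit 4)


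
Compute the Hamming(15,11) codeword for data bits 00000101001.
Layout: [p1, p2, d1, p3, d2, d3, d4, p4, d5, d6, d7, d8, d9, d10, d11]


Parity bits: p1=1, p2=0, p3=0, p4=1

100000010101001


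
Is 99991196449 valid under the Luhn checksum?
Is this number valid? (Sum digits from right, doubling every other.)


Luhn sum = 72
72 mod 10 = 2

Invalid (Luhn sum mod 10 = 2)


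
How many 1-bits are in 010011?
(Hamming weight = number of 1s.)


Counting 1s in 010011

3


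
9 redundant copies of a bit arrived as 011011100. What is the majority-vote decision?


Ones: 5 out of 9
Threshold: 5

1 (5/9 voted 1)


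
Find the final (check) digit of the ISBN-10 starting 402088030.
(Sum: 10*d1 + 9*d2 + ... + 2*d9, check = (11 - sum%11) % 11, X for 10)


Weighted sum: 153
153 mod 11 = 10

Check digit: 1


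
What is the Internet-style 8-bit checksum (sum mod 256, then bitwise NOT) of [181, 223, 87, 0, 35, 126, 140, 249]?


Sum = 1041 mod 256 = 17
Complement = 238

238


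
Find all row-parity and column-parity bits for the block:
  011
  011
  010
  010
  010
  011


Row parities: 001110
Column parities: 001

Row P: 001110, Col P: 001, Corner: 1


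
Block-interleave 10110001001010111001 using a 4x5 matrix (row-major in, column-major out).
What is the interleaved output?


Matrix:
  10110
  00100
  10101
  11001
Read columns: 10110001111010000011

10110001111010000011


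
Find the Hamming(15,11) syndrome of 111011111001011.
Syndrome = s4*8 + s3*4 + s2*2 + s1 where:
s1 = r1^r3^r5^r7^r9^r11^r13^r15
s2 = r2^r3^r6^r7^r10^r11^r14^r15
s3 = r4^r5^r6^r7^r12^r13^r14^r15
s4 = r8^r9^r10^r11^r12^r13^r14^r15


s1=0, s2=0, s3=0, s4=1

Syndrome = 8 (error at position 8)


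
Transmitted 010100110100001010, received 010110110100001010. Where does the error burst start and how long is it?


XOR: 000010000000000000

Burst at position 4, length 1


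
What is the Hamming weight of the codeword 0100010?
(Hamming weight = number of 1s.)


Counting 1s in 0100010

2


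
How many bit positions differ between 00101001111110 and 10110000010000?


XOR: 10011001101110
Count of 1s: 8

8


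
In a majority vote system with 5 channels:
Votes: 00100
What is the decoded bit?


Ones: 1 out of 5
Threshold: 3

0 (1/5 voted 1)


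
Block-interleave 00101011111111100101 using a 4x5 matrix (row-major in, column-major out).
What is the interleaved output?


Matrix:
  00101
  01111
  11111
  00101
Read columns: 00100110111101101111

00100110111101101111


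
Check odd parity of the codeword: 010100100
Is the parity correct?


Number of 1s: 3

Yes, parity is correct (3 ones)


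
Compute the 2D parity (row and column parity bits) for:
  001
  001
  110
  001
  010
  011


Row parities: 110110
Column parities: 110

Row P: 110110, Col P: 110, Corner: 0


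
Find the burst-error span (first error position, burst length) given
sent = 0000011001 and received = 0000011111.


XOR: 0000000110

Burst at position 7, length 2


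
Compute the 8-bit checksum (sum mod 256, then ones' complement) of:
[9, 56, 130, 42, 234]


Sum = 471 mod 256 = 215
Complement = 40

40


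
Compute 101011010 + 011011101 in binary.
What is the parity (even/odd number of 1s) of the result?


101011010 = 346
011011101 = 221
Sum = 567 = 1000110111
1s count = 6

even parity (6 ones in 1000110111)


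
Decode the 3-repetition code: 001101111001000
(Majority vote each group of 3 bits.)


Groups: 001, 101, 111, 001, 000
Majority votes: 01100

01100


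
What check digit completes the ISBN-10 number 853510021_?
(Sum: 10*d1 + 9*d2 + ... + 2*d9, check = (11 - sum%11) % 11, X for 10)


Weighted sum: 198
198 mod 11 = 0

Check digit: 0


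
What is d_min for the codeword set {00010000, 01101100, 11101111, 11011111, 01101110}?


Comparing all pairs, minimum distance: 1
Can detect 0 errors, correct 0 errors

1


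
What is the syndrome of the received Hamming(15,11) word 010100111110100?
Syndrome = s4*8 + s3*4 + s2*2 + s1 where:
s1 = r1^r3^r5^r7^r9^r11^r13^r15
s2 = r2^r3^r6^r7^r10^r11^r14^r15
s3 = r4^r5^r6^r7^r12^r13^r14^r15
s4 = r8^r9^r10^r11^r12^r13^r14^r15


s1=0, s2=0, s3=1, s4=1

Syndrome = 12 (error at position 12)


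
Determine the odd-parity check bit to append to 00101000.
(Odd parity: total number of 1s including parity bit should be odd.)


Number of 1s in data: 2
Parity bit: 1

1


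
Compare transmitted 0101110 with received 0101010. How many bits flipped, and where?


XOR: 0000100

1 error(s) at position(s): 4


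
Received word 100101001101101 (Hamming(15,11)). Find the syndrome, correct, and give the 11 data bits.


Syndrome = 14: error at position 14

Data: 00101101111 (corrected bit 14)


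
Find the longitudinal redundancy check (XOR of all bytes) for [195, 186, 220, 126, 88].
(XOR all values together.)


XOR chain: 195 ^ 186 ^ 220 ^ 126 ^ 88 = 131

131


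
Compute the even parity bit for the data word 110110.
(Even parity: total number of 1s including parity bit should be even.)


Number of 1s in data: 4
Parity bit: 0

0


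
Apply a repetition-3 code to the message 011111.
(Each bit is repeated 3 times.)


Each bit -> 3 copies

000111111111111111


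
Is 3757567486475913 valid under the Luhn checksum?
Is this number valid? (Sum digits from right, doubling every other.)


Luhn sum = 80
80 mod 10 = 0

Valid (Luhn sum mod 10 = 0)


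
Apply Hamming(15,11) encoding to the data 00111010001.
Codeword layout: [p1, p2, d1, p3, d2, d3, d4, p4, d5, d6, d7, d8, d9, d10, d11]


Parity bits: p1=0, p2=0, p3=1, p4=1

000101111010001


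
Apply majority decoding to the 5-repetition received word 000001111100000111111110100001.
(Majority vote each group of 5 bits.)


Groups: 00000, 11111, 00000, 11111, 11101, 00001
Majority votes: 010110

010110


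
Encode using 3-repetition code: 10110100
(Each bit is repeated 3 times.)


Each bit -> 3 copies

111000111111000111000000


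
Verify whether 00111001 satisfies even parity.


Number of 1s: 4

Yes, parity is correct (4 ones)


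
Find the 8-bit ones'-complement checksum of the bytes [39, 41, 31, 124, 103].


Sum = 338 mod 256 = 82
Complement = 173

173


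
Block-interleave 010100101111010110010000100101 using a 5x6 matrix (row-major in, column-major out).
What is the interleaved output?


Matrix:
  010100
  101111
  010110
  010000
  100101
Read columns: 010011011001000111010110001001

010011011001000111010110001001


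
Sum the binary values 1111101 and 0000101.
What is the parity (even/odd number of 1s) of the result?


1111101 = 125
0000101 = 5
Sum = 130 = 10000010
1s count = 2

even parity (2 ones in 10000010)


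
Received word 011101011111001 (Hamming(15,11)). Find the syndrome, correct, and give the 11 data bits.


Syndrome = 0: no error detected

Data: 10101111001 (no errors)


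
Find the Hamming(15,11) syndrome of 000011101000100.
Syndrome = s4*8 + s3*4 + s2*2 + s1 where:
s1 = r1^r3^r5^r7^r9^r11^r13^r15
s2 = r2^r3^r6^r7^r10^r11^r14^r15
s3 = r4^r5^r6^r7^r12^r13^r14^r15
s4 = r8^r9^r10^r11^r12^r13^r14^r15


s1=0, s2=0, s3=0, s4=0

Syndrome = 0 (no error)


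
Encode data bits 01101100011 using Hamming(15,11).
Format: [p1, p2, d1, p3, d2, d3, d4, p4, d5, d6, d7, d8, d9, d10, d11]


Parity bits: p1=1, p2=0, p3=0, p4=0

100011001100011


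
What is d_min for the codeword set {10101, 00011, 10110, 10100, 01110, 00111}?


Comparing all pairs, minimum distance: 1
Can detect 0 errors, correct 0 errors

1


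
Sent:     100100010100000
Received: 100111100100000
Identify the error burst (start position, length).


XOR: 000011110000000

Burst at position 4, length 4


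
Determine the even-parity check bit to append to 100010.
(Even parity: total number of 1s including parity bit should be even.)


Number of 1s in data: 2
Parity bit: 0

0


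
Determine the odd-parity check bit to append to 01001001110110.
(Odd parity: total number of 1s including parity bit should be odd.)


Number of 1s in data: 7
Parity bit: 0

0


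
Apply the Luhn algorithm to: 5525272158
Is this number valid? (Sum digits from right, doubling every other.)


Luhn sum = 40
40 mod 10 = 0

Valid (Luhn sum mod 10 = 0)


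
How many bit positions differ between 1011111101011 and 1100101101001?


XOR: 0111010000010
Count of 1s: 5

5


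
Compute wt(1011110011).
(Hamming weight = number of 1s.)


Counting 1s in 1011110011

7


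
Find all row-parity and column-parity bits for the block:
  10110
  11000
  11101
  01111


Row parities: 1000
Column parities: 11100

Row P: 1000, Col P: 11100, Corner: 1


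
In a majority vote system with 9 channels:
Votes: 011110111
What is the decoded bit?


Ones: 7 out of 9
Threshold: 5

1 (7/9 voted 1)


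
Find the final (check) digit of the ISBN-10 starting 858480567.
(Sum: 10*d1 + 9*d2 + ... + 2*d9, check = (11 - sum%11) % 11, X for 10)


Weighted sum: 317
317 mod 11 = 9

Check digit: 2


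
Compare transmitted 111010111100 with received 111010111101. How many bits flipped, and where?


XOR: 000000000001

1 error(s) at position(s): 11


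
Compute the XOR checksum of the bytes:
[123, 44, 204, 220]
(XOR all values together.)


XOR chain: 123 ^ 44 ^ 204 ^ 220 = 71

71


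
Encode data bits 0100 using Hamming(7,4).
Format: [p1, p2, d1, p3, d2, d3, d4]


Parity bits: p1=1, p2=0, p3=1

1001100


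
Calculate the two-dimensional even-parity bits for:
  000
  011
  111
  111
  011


Row parities: 00110
Column parities: 000

Row P: 00110, Col P: 000, Corner: 0


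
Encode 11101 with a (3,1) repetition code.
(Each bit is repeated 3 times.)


Each bit -> 3 copies

111111111000111


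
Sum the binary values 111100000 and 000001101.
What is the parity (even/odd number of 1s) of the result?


111100000 = 480
000001101 = 13
Sum = 493 = 111101101
1s count = 7

odd parity (7 ones in 111101101)


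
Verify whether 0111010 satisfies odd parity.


Number of 1s: 4

No, parity error (4 ones)


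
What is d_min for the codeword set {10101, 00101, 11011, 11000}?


Comparing all pairs, minimum distance: 1
Can detect 0 errors, correct 0 errors

1


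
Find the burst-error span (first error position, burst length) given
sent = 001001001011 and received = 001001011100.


XOR: 000000010111

Burst at position 7, length 5


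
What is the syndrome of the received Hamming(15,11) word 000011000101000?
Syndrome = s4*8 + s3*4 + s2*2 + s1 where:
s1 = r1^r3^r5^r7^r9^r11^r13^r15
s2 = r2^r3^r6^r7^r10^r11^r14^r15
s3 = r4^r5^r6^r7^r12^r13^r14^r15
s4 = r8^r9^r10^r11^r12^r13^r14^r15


s1=1, s2=0, s3=1, s4=0

Syndrome = 5 (error at position 5)


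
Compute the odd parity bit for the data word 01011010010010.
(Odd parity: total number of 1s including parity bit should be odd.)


Number of 1s in data: 6
Parity bit: 1

1


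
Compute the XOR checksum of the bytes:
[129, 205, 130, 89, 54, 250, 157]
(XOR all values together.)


XOR chain: 129 ^ 205 ^ 130 ^ 89 ^ 54 ^ 250 ^ 157 = 198

198


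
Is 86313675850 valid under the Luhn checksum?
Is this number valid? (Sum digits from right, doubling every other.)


Luhn sum = 39
39 mod 10 = 9

Invalid (Luhn sum mod 10 = 9)


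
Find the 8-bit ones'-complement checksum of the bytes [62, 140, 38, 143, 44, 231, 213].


Sum = 871 mod 256 = 103
Complement = 152

152


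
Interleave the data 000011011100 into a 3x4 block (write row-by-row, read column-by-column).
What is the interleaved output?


Matrix:
  0000
  1101
  1100
Read columns: 011011000010

011011000010


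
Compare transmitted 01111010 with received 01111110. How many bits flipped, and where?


XOR: 00000100

1 error(s) at position(s): 5


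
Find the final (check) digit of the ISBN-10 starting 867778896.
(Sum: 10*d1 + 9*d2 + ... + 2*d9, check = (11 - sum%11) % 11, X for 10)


Weighted sum: 392
392 mod 11 = 7

Check digit: 4


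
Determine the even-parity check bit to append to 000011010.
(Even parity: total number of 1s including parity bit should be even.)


Number of 1s in data: 3
Parity bit: 1

1


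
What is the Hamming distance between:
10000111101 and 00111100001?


XOR: 10111011100
Count of 1s: 7

7


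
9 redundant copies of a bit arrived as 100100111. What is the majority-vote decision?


Ones: 5 out of 9
Threshold: 5

1 (5/9 voted 1)


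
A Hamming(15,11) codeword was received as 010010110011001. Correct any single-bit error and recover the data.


Syndrome = 0: no error detected

Data: 01010011001 (no errors)


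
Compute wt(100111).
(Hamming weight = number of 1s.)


Counting 1s in 100111

4


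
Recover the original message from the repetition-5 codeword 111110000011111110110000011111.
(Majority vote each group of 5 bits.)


Groups: 11111, 00000, 11111, 11011, 00000, 11111
Majority votes: 101101

101101


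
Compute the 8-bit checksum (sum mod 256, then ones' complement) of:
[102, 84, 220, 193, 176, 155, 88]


Sum = 1018 mod 256 = 250
Complement = 5

5


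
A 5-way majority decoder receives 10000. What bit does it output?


Ones: 1 out of 5
Threshold: 3

0 (1/5 voted 1)


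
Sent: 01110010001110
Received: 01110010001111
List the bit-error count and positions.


XOR: 00000000000001

1 error(s) at position(s): 13


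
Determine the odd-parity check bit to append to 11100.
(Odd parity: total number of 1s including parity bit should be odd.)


Number of 1s in data: 3
Parity bit: 0

0


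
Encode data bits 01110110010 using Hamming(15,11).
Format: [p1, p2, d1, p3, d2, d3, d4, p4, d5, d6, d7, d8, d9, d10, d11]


Parity bits: p1=1, p2=1, p3=0, p4=1

110011110110010


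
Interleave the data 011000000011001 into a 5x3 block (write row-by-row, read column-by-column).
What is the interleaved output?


Matrix:
  011
  000
  000
  011
  001
Read columns: 000001001010011

000001001010011


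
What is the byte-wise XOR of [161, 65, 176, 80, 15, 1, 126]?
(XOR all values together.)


XOR chain: 161 ^ 65 ^ 176 ^ 80 ^ 15 ^ 1 ^ 126 = 112

112


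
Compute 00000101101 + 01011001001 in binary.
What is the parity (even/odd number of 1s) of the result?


00000101101 = 45
01011001001 = 713
Sum = 758 = 1011110110
1s count = 7

odd parity (7 ones in 1011110110)


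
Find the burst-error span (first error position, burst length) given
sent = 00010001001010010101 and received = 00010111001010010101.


XOR: 00000110000000000000

Burst at position 5, length 2


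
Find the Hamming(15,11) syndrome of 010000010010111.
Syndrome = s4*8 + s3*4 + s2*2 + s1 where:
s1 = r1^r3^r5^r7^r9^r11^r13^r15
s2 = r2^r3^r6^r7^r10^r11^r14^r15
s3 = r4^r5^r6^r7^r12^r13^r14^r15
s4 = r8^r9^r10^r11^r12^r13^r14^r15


s1=1, s2=0, s3=1, s4=1

Syndrome = 13 (error at position 13)


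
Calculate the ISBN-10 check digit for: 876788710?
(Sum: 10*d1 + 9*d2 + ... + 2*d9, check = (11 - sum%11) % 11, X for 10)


Weighted sum: 359
359 mod 11 = 7

Check digit: 4


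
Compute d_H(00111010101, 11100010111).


XOR: 11011000010
Count of 1s: 5

5


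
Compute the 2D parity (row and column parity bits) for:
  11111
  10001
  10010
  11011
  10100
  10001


Row parities: 100000
Column parities: 00010

Row P: 100000, Col P: 00010, Corner: 1


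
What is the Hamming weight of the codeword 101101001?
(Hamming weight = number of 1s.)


Counting 1s in 101101001

5


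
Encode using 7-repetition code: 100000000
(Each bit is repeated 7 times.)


Each bit -> 7 copies

111111100000000000000000000000000000000000000000000000000000000


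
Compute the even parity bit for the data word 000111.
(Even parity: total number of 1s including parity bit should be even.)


Number of 1s in data: 3
Parity bit: 1

1


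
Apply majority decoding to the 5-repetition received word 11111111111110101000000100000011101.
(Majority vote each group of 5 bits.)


Groups: 11111, 11111, 11101, 01000, 00010, 00000, 11101
Majority votes: 1110001

1110001


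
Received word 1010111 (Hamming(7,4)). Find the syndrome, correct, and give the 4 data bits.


Syndrome = 6: error at position 6

Data: 1101 (corrected bit 6)


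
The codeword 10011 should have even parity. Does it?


Number of 1s: 3

No, parity error (3 ones)


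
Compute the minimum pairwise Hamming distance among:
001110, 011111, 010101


Comparing all pairs, minimum distance: 2
Can detect 1 errors, correct 0 errors

2


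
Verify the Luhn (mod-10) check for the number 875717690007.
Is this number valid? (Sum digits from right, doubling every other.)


Luhn sum = 50
50 mod 10 = 0

Valid (Luhn sum mod 10 = 0)


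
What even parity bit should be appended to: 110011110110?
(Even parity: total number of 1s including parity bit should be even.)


Number of 1s in data: 8
Parity bit: 0

0


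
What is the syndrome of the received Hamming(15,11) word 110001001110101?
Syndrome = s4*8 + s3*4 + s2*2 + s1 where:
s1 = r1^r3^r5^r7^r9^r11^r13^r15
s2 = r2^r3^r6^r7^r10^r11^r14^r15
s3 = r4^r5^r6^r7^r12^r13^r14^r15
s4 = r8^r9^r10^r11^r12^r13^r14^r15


s1=1, s2=1, s3=1, s4=1

Syndrome = 15 (error at position 15)


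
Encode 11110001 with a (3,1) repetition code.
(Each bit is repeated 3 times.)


Each bit -> 3 copies

111111111111000000000111


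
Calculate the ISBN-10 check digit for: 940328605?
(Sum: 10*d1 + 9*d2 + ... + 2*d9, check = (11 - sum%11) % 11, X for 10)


Weighted sum: 233
233 mod 11 = 2

Check digit: 9


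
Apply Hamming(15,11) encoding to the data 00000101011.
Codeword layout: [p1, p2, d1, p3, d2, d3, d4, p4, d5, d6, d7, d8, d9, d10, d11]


Parity bits: p1=1, p2=1, p3=1, p4=0

110100000101011


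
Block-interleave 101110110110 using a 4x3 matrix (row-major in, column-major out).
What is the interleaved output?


Matrix:
  101
  110
  110
  110
Read columns: 111101111000

111101111000


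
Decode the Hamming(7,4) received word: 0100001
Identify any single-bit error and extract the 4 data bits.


Syndrome = 5: error at position 5

Data: 0101 (corrected bit 5)


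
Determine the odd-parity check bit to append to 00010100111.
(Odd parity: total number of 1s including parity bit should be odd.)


Number of 1s in data: 5
Parity bit: 0

0


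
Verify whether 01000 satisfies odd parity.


Number of 1s: 1

Yes, parity is correct (1 ones)


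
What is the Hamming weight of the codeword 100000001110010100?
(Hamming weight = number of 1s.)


Counting 1s in 100000001110010100

6


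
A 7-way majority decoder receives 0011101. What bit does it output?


Ones: 4 out of 7
Threshold: 4

1 (4/7 voted 1)


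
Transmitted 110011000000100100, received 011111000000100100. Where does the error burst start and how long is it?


XOR: 101100000000000000

Burst at position 0, length 4


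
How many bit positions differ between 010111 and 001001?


XOR: 011110
Count of 1s: 4

4


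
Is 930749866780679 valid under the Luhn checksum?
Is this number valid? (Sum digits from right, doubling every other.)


Luhn sum = 83
83 mod 10 = 3

Invalid (Luhn sum mod 10 = 3)


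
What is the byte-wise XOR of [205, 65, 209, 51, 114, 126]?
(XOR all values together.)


XOR chain: 205 ^ 65 ^ 209 ^ 51 ^ 114 ^ 126 = 98

98


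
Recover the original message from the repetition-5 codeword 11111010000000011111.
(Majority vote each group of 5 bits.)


Groups: 11111, 01000, 00000, 11111
Majority votes: 1001

1001


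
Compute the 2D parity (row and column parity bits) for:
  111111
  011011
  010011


Row parities: 001
Column parities: 110111

Row P: 001, Col P: 110111, Corner: 1


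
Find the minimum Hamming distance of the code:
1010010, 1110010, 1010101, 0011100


Comparing all pairs, minimum distance: 1
Can detect 0 errors, correct 0 errors

1


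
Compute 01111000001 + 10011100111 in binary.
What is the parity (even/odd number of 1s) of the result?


01111000001 = 961
10011100111 = 1255
Sum = 2216 = 100010101000
1s count = 4

even parity (4 ones in 100010101000)


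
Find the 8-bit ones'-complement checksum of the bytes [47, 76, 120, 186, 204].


Sum = 633 mod 256 = 121
Complement = 134

134


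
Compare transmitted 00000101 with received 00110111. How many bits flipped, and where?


XOR: 00110010

3 error(s) at position(s): 2, 3, 6


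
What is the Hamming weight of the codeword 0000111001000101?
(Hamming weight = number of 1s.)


Counting 1s in 0000111001000101

6


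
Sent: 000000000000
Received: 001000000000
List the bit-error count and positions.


XOR: 001000000000

1 error(s) at position(s): 2


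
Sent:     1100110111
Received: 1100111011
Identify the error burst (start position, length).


XOR: 0000001100

Burst at position 6, length 2


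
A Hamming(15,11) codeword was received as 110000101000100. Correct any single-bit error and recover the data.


Syndrome = 0: no error detected

Data: 00011000100 (no errors)


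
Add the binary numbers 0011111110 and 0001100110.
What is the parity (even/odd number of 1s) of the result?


0011111110 = 254
0001100110 = 102
Sum = 356 = 101100100
1s count = 4

even parity (4 ones in 101100100)


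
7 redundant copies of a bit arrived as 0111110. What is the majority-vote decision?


Ones: 5 out of 7
Threshold: 4

1 (5/7 voted 1)


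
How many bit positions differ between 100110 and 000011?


XOR: 100101
Count of 1s: 3

3


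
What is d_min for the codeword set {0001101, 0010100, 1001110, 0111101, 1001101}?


Comparing all pairs, minimum distance: 1
Can detect 0 errors, correct 0 errors

1


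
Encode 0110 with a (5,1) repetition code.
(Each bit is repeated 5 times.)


Each bit -> 5 copies

00000111111111100000


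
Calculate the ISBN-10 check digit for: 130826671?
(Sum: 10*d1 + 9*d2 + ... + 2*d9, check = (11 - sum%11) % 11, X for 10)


Weighted sum: 182
182 mod 11 = 6

Check digit: 5


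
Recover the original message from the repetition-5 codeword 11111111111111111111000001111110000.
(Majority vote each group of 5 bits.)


Groups: 11111, 11111, 11111, 11111, 00000, 11111, 10000
Majority votes: 1111010

1111010


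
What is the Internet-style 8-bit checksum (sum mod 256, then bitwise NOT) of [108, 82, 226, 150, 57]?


Sum = 623 mod 256 = 111
Complement = 144

144


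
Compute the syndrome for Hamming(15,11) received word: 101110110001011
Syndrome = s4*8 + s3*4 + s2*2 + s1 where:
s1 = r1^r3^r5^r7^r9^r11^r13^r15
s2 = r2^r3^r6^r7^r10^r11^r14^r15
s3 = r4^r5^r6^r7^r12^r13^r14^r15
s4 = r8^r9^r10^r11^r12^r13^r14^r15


s1=1, s2=0, s3=0, s4=0

Syndrome = 1 (error at position 1)


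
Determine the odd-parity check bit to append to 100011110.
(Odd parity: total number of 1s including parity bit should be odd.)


Number of 1s in data: 5
Parity bit: 0

0
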